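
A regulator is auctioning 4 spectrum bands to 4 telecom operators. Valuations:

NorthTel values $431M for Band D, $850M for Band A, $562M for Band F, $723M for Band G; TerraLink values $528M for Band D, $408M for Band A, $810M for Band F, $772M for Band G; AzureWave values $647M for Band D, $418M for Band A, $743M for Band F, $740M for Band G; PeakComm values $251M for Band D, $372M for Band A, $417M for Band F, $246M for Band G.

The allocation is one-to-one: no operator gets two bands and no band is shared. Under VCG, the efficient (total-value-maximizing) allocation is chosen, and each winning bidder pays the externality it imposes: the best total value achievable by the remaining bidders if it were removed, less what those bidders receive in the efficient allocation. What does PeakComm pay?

PeakComm pays $131M.

Efficient allocation: NorthTel→Band A ($850M), TerraLink→Band G ($772M), AzureWave→Band D ($647M), PeakComm→Band F ($417M); total welfare W = $2686M.
PeakComm receives Band F at value $417M, so the others get W − 417 = $2269M.
Without PeakComm: best allocation of the remaining 3 bidders over all 4 bands is NorthTel→Band A ($850M), TerraLink→Band F ($810M), AzureWave→Band G ($740M), total $2400M.
VCG payment = (others' best without PeakComm) − (others' welfare with PeakComm) = 2400 − 2269 = $131M.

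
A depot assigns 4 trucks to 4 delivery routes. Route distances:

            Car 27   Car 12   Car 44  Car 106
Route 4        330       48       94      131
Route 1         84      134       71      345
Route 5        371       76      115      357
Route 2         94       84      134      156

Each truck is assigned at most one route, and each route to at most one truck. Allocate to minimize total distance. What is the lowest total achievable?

Minimum total: 372 km

Optimal: Car 27→Route 2 (94 km), Car 12→Route 5 (76 km), Car 44→Route 1 (71 km), Car 106→Route 4 (131 km) — total 94+76+71+131 = 372 km.
Row-greedy (each truck in turn takes its cheapest remaining route) gives 403 km, worse by 31.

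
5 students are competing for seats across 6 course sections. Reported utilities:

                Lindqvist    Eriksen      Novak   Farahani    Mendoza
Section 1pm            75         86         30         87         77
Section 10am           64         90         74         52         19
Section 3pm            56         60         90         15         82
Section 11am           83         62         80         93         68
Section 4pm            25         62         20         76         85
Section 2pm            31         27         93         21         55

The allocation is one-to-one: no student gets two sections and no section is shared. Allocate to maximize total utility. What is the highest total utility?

Treat this as an assignment problem: match each student to one section.
Optimal: Lindqvist→Section 11am (83 points), Eriksen→Section 10am (90 points), Novak→Section 2pm (93 points), Farahani→Section 1pm (87 points), Mendoza→Section 4pm (85 points) — total 83+90+93+87+85 = 438 points.
Column-greedy (each section in turn goes to its best remaining student) gives 435 points, worse by 3.
Next-best assignment: Lindqvist→Section 1pm, Eriksen→Section 10am, Novak→Section 2pm, Farahani→Section 11am, Mendoza→Section 4pm = 436 points.
Swapping Eriksen↔Mendoza (Eriksen→Section 4pm 62 points, Mendoza→Section 10am 19 points) loses 94.

Max total: 438 points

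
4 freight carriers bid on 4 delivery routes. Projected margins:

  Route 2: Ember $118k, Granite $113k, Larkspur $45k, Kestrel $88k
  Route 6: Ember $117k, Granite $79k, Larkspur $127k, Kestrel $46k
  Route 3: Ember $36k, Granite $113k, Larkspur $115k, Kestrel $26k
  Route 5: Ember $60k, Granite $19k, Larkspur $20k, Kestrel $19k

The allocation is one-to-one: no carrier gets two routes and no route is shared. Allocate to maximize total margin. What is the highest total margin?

This is the linear assignment problem.
Optimal: Ember→Route 5 ($60k), Granite→Route 3 ($113k), Larkspur→Route 6 ($127k), Kestrel→Route 2 ($88k) — total 60+113+127+88 = $388k.

Max total: $388k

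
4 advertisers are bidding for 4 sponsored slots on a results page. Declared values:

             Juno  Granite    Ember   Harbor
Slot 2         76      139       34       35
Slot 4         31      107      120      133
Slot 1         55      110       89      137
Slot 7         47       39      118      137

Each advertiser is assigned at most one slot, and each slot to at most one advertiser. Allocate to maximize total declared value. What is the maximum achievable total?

Max total: $451

Optimal: Juno→Slot 1 ($55), Granite→Slot 2 ($139), Ember→Slot 4 ($120), Harbor→Slot 7 ($137) — total 55+139+120+137 = $451.
Max-entry greedy (repeatedly take the single best remaining cell) gives $443, worse by 8.
Next-best assignment: Juno→Slot 1, Granite→Slot 2, Ember→Slot 7, Harbor→Slot 4 = $445.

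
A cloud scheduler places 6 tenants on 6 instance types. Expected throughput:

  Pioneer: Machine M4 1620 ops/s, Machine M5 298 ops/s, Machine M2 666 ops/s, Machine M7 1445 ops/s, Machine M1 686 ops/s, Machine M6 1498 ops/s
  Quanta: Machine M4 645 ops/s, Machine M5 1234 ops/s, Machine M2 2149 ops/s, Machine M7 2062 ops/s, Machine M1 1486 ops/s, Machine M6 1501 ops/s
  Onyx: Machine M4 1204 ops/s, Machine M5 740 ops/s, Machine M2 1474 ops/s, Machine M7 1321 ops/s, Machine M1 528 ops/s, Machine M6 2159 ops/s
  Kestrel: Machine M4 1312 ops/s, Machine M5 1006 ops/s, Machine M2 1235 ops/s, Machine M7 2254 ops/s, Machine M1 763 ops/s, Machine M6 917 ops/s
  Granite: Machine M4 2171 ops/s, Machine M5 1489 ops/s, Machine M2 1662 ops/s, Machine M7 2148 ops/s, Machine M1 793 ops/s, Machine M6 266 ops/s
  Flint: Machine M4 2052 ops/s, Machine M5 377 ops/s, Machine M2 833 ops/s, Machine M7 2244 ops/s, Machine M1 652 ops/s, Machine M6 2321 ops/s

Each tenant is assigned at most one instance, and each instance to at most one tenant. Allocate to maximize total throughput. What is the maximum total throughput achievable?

Max total: 10789 ops/s

Optimal: Pioneer→Machine M1 (686 ops/s), Quanta→Machine M2 (2149 ops/s), Onyx→Machine M6 (2159 ops/s), Kestrel→Machine M7 (2254 ops/s), Granite→Machine M5 (1489 ops/s), Flint→Machine M4 (2052 ops/s) — total 686+2149+2159+2254+1489+2052 = 10789 ops/s.
Max-entry greedy (repeatedly take the single best remaining cell) gives 10321 ops/s, worse by 468.
Next-best assignment: Pioneer→Machine M4, Quanta→Machine M1, Onyx→Machine M2, Kestrel→Machine M7, Granite→Machine M5, Flint→Machine M6 = 10644 ops/s.
Swapping Kestrel↔Granite (Kestrel→Machine M5 1006 ops/s, Granite→Machine M7 2148 ops/s) loses 589.
No other one-to-one assignment exceeds 10789 ops/s.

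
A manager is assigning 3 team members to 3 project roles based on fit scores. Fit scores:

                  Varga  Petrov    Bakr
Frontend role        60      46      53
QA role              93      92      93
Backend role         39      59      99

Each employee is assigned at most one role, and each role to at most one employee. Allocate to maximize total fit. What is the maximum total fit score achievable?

Optimal: Varga→Frontend role (60 pts), Petrov→QA role (92 pts), Bakr→Backend role (99 pts) — total 60+92+99 = 251 pts.
Row-greedy (each employee in turn takes its best remaining role) gives 205 pts, worse by 46.

Max total: 251 pts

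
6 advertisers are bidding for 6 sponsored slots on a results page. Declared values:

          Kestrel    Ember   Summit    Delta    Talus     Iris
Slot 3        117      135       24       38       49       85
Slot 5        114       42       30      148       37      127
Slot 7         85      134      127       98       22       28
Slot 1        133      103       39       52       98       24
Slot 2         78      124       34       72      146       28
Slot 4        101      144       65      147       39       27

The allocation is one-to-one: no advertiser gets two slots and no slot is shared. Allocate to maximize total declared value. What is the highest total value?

Maximum total: $815

This is the linear assignment problem.
Optimal: Kestrel→Slot 1 ($133), Ember→Slot 3 ($135), Summit→Slot 7 ($127), Delta→Slot 4 ($147), Talus→Slot 2 ($146), Iris→Slot 5 ($127) — total 133+135+127+147+146+127 = $815.
Column-greedy (each slot in turn goes to its best remaining advertiser) gives $716, worse by 99.
Swapping Iris↔Ember (Iris→Slot 3 $85, Ember→Slot 5 $42) loses 135.
Every other assignment is strictly worse.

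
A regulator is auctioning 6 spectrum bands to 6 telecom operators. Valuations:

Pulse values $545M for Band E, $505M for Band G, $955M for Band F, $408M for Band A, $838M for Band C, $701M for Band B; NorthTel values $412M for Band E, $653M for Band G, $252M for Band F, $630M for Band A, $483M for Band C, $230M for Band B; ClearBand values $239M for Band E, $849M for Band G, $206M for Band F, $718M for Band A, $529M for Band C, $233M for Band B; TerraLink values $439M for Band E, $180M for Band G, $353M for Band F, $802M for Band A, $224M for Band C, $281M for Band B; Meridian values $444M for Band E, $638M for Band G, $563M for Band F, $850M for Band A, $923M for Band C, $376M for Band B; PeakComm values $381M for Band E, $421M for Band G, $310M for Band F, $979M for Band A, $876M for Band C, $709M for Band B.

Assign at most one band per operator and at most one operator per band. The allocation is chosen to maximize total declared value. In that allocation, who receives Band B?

PeakComm receives Band B.

Optimal: Pulse→Band F ($955M), NorthTel→Band E ($412M), ClearBand→Band G ($849M), TerraLink→Band A ($802M), Meridian→Band C ($923M), PeakComm→Band B ($709M) — total 955+412+849+802+923+709 = $4650M.
Next-best assignment: Pulse→Band F, NorthTel→Band A, ClearBand→Band G, TerraLink→Band E, Meridian→Band C, PeakComm→Band B = $4505M.
Swapping PeakComm↔TerraLink (PeakComm→Band A $979M, TerraLink→Band B $281M) loses 251.
PeakComm's own top band is Band A ($979M), but forcing PeakComm→Band A and reassigning the rest optimally gives only $4399M — worse by 251.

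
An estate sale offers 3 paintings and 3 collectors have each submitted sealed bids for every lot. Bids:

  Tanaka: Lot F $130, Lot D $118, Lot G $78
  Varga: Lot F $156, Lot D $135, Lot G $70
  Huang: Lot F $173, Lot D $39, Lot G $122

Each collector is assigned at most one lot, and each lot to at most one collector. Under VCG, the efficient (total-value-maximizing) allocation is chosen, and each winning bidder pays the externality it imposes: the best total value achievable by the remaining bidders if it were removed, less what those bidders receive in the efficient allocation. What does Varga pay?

Efficient allocation: Tanaka→Lot D ($118), Varga→Lot F ($156), Huang→Lot G ($122); total welfare W = $396.
Varga receives Lot F at value $156, so the others get W − 156 = $240.
Without Varga: best allocation of the remaining 2 bidders over all 3 lots is Tanaka→Lot D ($118), Huang→Lot F ($173), total $291.
VCG payment = (others' best without Varga) − (others' welfare with Varga) = 291 − 240 = $51.

Varga pays $51.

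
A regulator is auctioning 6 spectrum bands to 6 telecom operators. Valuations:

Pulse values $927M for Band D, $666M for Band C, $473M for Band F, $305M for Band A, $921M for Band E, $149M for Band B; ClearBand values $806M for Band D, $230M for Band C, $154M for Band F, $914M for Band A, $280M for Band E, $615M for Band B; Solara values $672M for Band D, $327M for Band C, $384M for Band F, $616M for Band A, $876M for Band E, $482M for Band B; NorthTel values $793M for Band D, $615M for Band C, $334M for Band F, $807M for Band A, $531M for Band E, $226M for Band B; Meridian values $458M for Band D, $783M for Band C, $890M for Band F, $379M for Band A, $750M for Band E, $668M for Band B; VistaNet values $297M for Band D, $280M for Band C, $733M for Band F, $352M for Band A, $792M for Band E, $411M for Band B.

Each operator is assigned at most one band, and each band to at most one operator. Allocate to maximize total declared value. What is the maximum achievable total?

This is a one-to-one assignment (maximum-weight bipartite matching).
Optimal: Pulse→Band D ($927M), ClearBand→Band B ($615M), Solara→Band E ($876M), NorthTel→Band A ($807M), Meridian→Band C ($783M), VistaNet→Band F ($733M) — total 927+615+876+807+783+733 = $4741M.
Row-greedy (each operator in turn takes its best remaining band) gives $4633M, worse by 108.
Swapping NorthTel↔Pulse (NorthTel→Band D $793M, Pulse→Band A $305M) loses 636.

Max total: $4741M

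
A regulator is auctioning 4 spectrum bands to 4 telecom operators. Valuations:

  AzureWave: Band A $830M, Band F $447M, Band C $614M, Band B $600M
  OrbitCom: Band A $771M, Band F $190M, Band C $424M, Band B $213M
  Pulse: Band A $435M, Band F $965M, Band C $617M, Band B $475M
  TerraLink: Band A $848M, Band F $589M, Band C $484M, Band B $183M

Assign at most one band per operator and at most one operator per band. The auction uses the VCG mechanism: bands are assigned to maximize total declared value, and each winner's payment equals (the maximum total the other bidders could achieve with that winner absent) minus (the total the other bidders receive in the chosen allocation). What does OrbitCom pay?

OrbitCom pays $14M.

Efficient allocation: AzureWave→Band B ($600M), OrbitCom→Band C ($424M), Pulse→Band F ($965M), TerraLink→Band A ($848M); total welfare W = $2837M.
OrbitCom receives Band C at value $424M, so the others get W − 424 = $2413M.
Without OrbitCom: best allocation of the remaining 3 bidders over all 4 bands is AzureWave→Band C ($614M), Pulse→Band F ($965M), TerraLink→Band A ($848M), total $2427M.
VCG payment = (others' best without OrbitCom) − (others' welfare with OrbitCom) = 2427 − 2413 = $14M.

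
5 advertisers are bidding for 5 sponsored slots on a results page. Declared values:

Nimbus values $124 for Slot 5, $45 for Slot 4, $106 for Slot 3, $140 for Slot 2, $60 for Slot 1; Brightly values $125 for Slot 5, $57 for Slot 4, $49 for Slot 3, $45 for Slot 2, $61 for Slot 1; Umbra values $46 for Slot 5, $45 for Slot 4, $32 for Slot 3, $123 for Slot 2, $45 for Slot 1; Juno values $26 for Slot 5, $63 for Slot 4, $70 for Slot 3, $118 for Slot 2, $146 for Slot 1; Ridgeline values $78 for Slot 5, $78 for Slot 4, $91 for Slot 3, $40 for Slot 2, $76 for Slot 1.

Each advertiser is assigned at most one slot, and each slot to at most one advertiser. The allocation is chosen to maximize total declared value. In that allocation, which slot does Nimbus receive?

Nimbus receives Slot 3.

Optimal: Nimbus→Slot 3 ($106), Brightly→Slot 5 ($125), Umbra→Slot 2 ($123), Juno→Slot 1 ($146), Ridgeline→Slot 4 ($78) — total 106+125+123+146+78 = $578.
Row-greedy (each advertiser in turn takes its best remaining slot) gives $547, worse by 31.
Next-best assignment: Nimbus→Slot 2, Brightly→Slot 5, Umbra→Slot 4, Juno→Slot 1, Ridgeline→Slot 3 = $547.
Every other assignment is strictly worse.
Nimbus's own top slot is Slot 2 ($140), but forcing Nimbus→Slot 2 and reassigning the rest optimally gives only $547 — worse by 31.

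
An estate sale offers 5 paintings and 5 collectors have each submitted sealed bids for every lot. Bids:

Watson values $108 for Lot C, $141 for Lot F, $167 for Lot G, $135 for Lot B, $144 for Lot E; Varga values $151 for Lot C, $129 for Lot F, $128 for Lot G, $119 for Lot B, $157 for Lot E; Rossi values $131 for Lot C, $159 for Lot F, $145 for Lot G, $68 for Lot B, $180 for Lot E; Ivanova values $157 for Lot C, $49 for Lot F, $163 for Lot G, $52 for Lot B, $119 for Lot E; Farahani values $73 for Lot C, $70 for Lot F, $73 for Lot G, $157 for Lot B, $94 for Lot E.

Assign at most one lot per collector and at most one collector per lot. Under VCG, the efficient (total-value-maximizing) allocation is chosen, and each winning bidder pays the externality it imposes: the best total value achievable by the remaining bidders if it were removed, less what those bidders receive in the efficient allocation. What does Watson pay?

Efficient allocation: Watson→Lot G ($167), Varga→Lot E ($157), Rossi→Lot F ($159), Ivanova→Lot C ($157), Farahani→Lot B ($157); total welfare W = $797.
Watson receives Lot G at value $167, so the others get W − 167 = $630.
Without Watson: best allocation of the remaining 4 bidders over all 5 lots is Varga→Lot C ($151), Rossi→Lot E ($180), Ivanova→Lot G ($163), Farahani→Lot B ($157), total $651.
VCG payment = (others' best without Watson) − (others' welfare with Watson) = 651 − 630 = $21.

Watson pays $21.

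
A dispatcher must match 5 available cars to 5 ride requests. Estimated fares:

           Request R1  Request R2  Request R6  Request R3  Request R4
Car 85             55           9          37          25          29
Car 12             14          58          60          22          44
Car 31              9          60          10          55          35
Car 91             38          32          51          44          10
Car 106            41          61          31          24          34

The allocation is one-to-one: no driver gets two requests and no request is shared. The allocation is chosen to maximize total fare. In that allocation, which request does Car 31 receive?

Car 31 receives Request R3.

Optimal: Car 85→Request R1 ($55), Car 12→Request R4 ($44), Car 31→Request R3 ($55), Car 91→Request R6 ($51), Car 106→Request R2 ($61) — total 55+44+55+51+61 = $266.
Next-best assignment: Car 85→Request R1, Car 12→Request R6, Car 31→Request R4, Car 91→Request R3, Car 106→Request R2 = $255.
Swapping Car 106↔Car 91 (Car 106→Request R6 $31, Car 91→Request R2 $32) loses 49.
Car 31's own top request is Request R2 ($60), but forcing Car 31→Request R2 and reassigning the rest optimally gives only $253 — worse by 13.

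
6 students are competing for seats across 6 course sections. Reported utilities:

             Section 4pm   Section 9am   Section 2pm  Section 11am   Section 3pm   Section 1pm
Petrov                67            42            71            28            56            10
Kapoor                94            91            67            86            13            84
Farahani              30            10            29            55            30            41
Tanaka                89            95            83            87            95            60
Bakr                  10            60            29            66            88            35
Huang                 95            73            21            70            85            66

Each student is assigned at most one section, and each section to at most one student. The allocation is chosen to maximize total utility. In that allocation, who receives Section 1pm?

Optimal: Petrov→Section 2pm (71 points), Kapoor→Section 1pm (84 points), Farahani→Section 11am (55 points), Tanaka→Section 9am (95 points), Bakr→Section 3pm (88 points), Huang→Section 4pm (95 points) — total 71+84+55+95+88+95 = 488 points.
Max-entry greedy (repeatedly take the single best remaining cell) gives 476 points, worse by 12.
Swapping Kapoor↔Huang (Kapoor→Section 4pm 94 points, Huang→Section 1pm 66 points) loses 19.
Kapoor's own top section is Section 4pm (94 points), but forcing Kapoor→Section 4pm and reassigning the rest optimally gives only 469 points — worse by 19.

Kapoor receives Section 1pm.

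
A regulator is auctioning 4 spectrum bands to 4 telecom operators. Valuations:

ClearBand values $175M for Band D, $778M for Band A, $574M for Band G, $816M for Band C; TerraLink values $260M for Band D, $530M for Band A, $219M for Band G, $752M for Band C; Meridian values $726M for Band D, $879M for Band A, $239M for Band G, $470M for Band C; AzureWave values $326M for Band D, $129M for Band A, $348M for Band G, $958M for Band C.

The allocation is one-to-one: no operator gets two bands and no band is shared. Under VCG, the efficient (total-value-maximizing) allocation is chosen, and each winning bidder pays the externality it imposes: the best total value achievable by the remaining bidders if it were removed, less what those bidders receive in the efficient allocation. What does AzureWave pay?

Efficient allocation: ClearBand→Band G ($574M), TerraLink→Band A ($530M), Meridian→Band D ($726M), AzureWave→Band C ($958M); total welfare W = $2788M.
AzureWave receives Band C at value $958M, so the others get W − 958 = $1830M.
Without AzureWave: best allocation of the remaining 3 bidders over all 4 bands is ClearBand→Band A ($778M), TerraLink→Band C ($752M), Meridian→Band D ($726M), total $2256M.
VCG payment = (others' best without AzureWave) − (others' welfare with AzureWave) = 2256 − 1830 = $426M.

AzureWave pays $426M.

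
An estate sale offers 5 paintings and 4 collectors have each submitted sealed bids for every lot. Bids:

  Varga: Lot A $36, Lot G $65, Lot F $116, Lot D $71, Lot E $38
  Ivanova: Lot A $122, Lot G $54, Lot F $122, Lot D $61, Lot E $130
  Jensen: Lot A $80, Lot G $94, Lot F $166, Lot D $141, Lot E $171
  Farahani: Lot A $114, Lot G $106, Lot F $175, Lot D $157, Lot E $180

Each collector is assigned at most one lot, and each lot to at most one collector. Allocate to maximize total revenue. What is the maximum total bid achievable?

This is the linear assignment problem.
Optimal: Varga→Lot F ($116), Ivanova→Lot A ($122), Jensen→Lot E ($171), Farahani→Lot D ($157) — total 116+122+171+157 = $566.
Max-entry greedy (repeatedly take the single best remaining cell) gives $539, worse by 27.
Every other assignment is strictly worse.

Maximum total: $566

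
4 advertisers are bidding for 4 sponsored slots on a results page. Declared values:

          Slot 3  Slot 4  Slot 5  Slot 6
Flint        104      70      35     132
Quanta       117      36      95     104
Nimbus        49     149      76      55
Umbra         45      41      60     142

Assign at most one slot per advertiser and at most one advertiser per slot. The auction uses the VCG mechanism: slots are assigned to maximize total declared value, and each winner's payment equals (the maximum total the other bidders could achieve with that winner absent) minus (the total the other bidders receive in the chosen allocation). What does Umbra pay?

Efficient allocation: Flint→Slot 3 ($104), Quanta→Slot 5 ($95), Nimbus→Slot 4 ($149), Umbra→Slot 6 ($142); total welfare W = $490.
Umbra receives Slot 6 at value $142, so the others get W − 142 = $348.
Without Umbra: best allocation of the remaining 3 bidders over all 4 slots is Flint→Slot 6 ($132), Quanta→Slot 3 ($117), Nimbus→Slot 4 ($149), total $398.
VCG payment = (others' best without Umbra) − (others' welfare with Umbra) = 398 − 348 = $50.

Umbra pays $50.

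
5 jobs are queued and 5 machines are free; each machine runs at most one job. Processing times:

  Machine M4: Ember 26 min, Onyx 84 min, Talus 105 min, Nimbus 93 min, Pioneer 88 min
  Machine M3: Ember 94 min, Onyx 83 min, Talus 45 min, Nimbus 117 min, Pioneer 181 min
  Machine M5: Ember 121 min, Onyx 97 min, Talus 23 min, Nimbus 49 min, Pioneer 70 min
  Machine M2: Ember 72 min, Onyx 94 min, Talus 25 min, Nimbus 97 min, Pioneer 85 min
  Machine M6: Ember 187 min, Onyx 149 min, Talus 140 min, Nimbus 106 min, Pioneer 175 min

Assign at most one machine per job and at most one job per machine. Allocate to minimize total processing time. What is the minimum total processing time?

Minimum total: 310 min

Treat this as an assignment problem: match each job to one machine.
Optimal: Ember→Machine M4 (26 min), Onyx→Machine M3 (83 min), Talus→Machine M2 (25 min), Nimbus→Machine M6 (106 min), Pioneer→Machine M5 (70 min) — total 26+83+25+106+70 = 310 min.
Min-entry greedy (repeatedly take the single cheapest remaining cell) gives 323 min, worse by 13.
Next-best assignment: Ember→Machine M4, Onyx→Machine M3, Talus→Machine M5, Nimbus→Machine M6, Pioneer→Machine M2 = 323 min.
No other one-to-one assignment undercuts 310 min.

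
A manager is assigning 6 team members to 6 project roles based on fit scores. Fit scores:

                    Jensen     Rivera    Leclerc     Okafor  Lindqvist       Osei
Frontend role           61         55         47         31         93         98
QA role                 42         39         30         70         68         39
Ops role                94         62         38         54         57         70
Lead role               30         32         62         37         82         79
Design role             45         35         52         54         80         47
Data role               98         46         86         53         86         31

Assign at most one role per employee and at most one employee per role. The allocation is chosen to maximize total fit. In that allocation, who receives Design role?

Optimal: Jensen→Data role (98 pts), Rivera→Ops role (62 pts), Leclerc→Lead role (62 pts), Okafor→QA role (70 pts), Lindqvist→Design role (80 pts), Osei→Frontend role (98 pts) — total 98+62+62+70+80+98 = 470 pts.
Row-greedy (each employee in turn takes its best remaining role) gives 432 pts, worse by 38.
Next-best assignment: Jensen→Ops role, Rivera→Design role, Leclerc→Data role, Okafor→QA role, Lindqvist→Lead role, Osei→Frontend role = 465 pts.
Swapping Rivera↔Okafor (Rivera→QA role 39 pts, Okafor→Ops role 54 pts) loses 39.
Lindqvist's own top role is Frontend role (93 pts), but forcing Lindqvist→Frontend role and reassigning the rest optimally gives only 457 pts — worse by 13.

Lindqvist receives Design role.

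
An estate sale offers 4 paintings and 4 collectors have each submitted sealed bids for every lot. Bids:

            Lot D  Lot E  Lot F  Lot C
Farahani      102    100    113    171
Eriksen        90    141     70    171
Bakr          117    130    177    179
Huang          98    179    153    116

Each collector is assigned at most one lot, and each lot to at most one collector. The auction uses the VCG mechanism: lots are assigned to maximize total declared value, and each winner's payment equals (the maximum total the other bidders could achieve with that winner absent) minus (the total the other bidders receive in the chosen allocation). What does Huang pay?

Huang pays $39.

Efficient allocation: Farahani→Lot D ($102), Eriksen→Lot C ($171), Bakr→Lot F ($177), Huang→Lot E ($179); total welfare W = $629.
Huang receives Lot E at value $179, so the others get W − 179 = $450.
Without Huang: best allocation of the remaining 3 bidders over all 4 lots is Farahani→Lot C ($171), Eriksen→Lot E ($141), Bakr→Lot F ($177), total $489.
VCG payment = (others' best without Huang) − (others' welfare with Huang) = 489 − 450 = $39.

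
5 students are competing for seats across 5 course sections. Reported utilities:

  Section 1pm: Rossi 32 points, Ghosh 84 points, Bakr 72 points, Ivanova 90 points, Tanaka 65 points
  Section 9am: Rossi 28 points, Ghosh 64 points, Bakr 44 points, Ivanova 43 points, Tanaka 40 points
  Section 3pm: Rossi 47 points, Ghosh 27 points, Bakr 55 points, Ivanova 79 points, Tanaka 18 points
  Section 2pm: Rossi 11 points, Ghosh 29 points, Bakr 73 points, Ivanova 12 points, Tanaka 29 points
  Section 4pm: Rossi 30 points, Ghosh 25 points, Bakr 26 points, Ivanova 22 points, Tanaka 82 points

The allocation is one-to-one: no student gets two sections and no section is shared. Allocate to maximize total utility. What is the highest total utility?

Maximum total: 356 points

Optimal: Rossi→Section 3pm (47 points), Ghosh→Section 9am (64 points), Bakr→Section 2pm (73 points), Ivanova→Section 1pm (90 points), Tanaka→Section 4pm (82 points) — total 47+64+73+90+82 = 356 points.
Row-greedy (each student in turn takes its best remaining section) gives 329 points, worse by 27.
Next-best assignment: Rossi→Section 9am, Ghosh→Section 1pm, Bakr→Section 2pm, Ivanova→Section 3pm, Tanaka→Section 4pm = 346 points.
Every other assignment is strictly worse.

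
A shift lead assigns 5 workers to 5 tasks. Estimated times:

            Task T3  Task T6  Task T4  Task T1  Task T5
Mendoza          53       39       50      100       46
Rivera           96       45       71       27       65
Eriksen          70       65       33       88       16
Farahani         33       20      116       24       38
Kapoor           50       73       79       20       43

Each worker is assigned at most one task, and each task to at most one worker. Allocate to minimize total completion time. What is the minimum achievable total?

Min total: 163 min

Treat this as an assignment problem: match each worker to one task.
Optimal: Mendoza→Task T4 (50 min), Rivera→Task T1 (27 min), Eriksen→Task T5 (16 min), Farahani→Task T6 (20 min), Kapoor→Task T3 (50 min) — total 50+27+16+20+50 = 163 min.
Next-best assignment: Mendoza→Task T4, Rivera→Task T6, Eriksen→Task T5, Farahani→Task T3, Kapoor→Task T1 = 164 min.
Every other assignment is strictly worse.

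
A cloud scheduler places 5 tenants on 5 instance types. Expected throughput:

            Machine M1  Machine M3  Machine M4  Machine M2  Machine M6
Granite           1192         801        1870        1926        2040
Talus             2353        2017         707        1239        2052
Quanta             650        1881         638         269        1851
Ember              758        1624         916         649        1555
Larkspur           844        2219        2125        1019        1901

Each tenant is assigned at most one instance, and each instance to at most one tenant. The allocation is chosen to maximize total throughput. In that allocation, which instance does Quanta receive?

Optimal: Granite→Machine M2 (1926 ops/s), Talus→Machine M1 (2353 ops/s), Quanta→Machine M6 (1851 ops/s), Ember→Machine M3 (1624 ops/s), Larkspur→Machine M4 (2125 ops/s) — total 1926+2353+1851+1624+2125 = 9879 ops/s.
Max-entry greedy (repeatedly take the single best remaining cell) gives 7797 ops/s, worse by 2082.
Swapping Talus↔Quanta (Talus→Machine M6 2052 ops/s, Quanta→Machine M1 650 ops/s) loses 1502.
Quanta's own top instance is Machine M3 (1881 ops/s), but forcing Quanta→Machine M3 and reassigning the rest optimally gives only 9840 ops/s — worse by 39.

Quanta receives Machine M6.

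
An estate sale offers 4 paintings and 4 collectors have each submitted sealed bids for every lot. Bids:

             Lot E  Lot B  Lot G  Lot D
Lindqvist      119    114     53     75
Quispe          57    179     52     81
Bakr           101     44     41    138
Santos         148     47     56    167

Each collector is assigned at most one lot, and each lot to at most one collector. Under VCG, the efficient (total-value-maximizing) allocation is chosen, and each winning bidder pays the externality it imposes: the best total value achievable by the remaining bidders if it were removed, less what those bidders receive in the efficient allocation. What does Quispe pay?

Efficient allocation: Lindqvist→Lot G ($53), Quispe→Lot B ($179), Bakr→Lot D ($138), Santos→Lot E ($148); total welfare W = $518.
Quispe receives Lot B at value $179, so the others get W − 179 = $339.
Without Quispe: best allocation of the remaining 3 bidders over all 4 lots is Lindqvist→Lot B ($114), Bakr→Lot D ($138), Santos→Lot E ($148), total $400.
VCG payment = (others' best without Quispe) − (others' welfare with Quispe) = 400 − 339 = $61.

Quispe pays $61.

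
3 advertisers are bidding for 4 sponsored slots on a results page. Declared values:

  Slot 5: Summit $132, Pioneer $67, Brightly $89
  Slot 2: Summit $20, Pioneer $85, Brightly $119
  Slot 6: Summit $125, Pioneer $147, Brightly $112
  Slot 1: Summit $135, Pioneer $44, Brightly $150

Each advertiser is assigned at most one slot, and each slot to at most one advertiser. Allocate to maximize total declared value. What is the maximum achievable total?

Max total: $429

Optimal: Summit→Slot 5 ($132), Pioneer→Slot 6 ($147), Brightly→Slot 1 ($150) — total 132+147+150 = $429.
Column-greedy (each slot in turn goes to its best remaining advertiser) gives $398, worse by 31.
Checked against all permutations: $429 is optimal.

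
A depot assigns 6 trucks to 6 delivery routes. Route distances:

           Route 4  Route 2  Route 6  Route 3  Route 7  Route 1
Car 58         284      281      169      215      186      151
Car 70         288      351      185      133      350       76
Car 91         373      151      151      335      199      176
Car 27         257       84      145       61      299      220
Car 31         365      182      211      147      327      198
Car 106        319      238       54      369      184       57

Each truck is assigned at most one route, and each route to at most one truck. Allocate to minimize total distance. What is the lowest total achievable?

Optimal: Car 58→Route 4 (284 km), Car 70→Route 1 (76 km), Car 91→Route 7 (199 km), Car 27→Route 2 (84 km), Car 31→Route 3 (147 km), Car 106→Route 6 (54 km) — total 284+76+199+84+147+54 = 844 km.
Column-greedy (each route in turn goes to its cheapest remaining truck) gives 979 km, worse by 135.
Next-best assignment: Car 58→Route 4, Car 70→Route 1, Car 91→Route 7, Car 27→Route 3, Car 31→Route 2, Car 106→Route 6 = 856 km.
Checked against all permutations: 844 km is optimal.

Minimum total: 844 km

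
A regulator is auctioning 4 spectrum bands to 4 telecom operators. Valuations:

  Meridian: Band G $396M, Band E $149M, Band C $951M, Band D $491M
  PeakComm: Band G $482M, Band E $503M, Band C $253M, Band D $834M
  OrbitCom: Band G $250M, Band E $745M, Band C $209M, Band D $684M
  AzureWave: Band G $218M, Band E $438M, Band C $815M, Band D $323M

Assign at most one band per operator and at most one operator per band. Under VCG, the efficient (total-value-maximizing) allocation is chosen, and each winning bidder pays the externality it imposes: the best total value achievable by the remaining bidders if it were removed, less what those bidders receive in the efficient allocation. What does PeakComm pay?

PeakComm pays $117M.

Efficient allocation: Meridian→Band G ($396M), PeakComm→Band D ($834M), OrbitCom→Band E ($745M), AzureWave→Band C ($815M); total welfare W = $2790M.
PeakComm receives Band D at value $834M, so the others get W − 834 = $1956M.
Without PeakComm: best allocation of the remaining 3 bidders over all 4 bands is Meridian→Band C ($951M), OrbitCom→Band D ($684M), AzureWave→Band E ($438M), total $2073M.
VCG payment = (others' best without PeakComm) − (others' welfare with PeakComm) = 2073 − 1956 = $117M.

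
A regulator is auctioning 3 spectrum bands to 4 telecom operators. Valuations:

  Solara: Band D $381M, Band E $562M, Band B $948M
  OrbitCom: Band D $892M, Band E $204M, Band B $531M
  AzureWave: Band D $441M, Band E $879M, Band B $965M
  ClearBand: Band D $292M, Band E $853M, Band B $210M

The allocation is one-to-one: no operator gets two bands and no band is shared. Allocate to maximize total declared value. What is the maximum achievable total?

Optimal: OrbitCom→Band D ($892M), AzureWave→Band E ($879M), Solara→Band B ($948M) — total 892+879+948 = $2719M.
Max-entry greedy (repeatedly take the single best remaining cell) gives $2710M, worse by 9.

Max total: $2719M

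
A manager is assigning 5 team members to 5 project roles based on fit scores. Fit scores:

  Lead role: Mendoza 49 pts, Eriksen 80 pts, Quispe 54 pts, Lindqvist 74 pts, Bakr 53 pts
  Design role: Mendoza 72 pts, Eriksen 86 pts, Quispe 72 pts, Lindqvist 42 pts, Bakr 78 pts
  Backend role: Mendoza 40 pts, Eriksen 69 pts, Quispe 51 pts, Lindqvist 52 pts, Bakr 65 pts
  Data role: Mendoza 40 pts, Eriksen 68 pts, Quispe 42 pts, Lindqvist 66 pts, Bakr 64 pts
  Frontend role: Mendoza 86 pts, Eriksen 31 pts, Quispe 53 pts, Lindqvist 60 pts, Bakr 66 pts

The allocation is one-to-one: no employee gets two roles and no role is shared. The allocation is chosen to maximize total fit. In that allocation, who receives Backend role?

Optimal: Mendoza→Frontend role (86 pts), Eriksen→Lead role (80 pts), Quispe→Design role (72 pts), Lindqvist→Data role (66 pts), Bakr→Backend role (65 pts) — total 86+80+72+66+65 = 369 pts.
Column-greedy (each role in turn goes to its best remaining employee) gives 338 pts, worse by 31.
No other one-to-one assignment exceeds 369 pts.
Bakr's own top role is Design role (78 pts), but forcing Bakr→Design role and reassigning the rest optimally gives only 361 pts — worse by 8.

Bakr receives Backend role.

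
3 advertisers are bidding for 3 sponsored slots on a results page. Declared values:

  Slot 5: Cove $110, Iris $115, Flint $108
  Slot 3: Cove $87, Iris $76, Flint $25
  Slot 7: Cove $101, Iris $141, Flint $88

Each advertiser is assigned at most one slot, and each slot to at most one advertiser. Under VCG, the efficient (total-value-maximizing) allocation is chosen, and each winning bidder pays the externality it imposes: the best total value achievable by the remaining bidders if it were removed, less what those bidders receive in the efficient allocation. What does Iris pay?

Efficient allocation: Cove→Slot 3 ($87), Iris→Slot 7 ($141), Flint→Slot 5 ($108); total welfare W = $336.
Iris receives Slot 7 at value $141, so the others get W − 141 = $195.
Without Iris: best allocation of the remaining 2 bidders over all 3 slots is Cove→Slot 7 ($101), Flint→Slot 5 ($108), total $209.
VCG payment = (others' best without Iris) − (others' welfare with Iris) = 209 − 195 = $14.

Iris pays $14.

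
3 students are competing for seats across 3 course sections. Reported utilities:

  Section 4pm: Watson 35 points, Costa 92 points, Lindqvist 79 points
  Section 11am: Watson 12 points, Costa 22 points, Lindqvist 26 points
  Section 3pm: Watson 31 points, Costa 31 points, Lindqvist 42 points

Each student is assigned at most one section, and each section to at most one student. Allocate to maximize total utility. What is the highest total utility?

Treat this as an assignment problem: match each student to one section.
Optimal: Watson→Section 3pm (31 points), Costa→Section 4pm (92 points), Lindqvist→Section 11am (26 points) — total 31+92+26 = 149 points.
Max-entry greedy (repeatedly take the single best remaining cell) gives 146 points, worse by 3.
Next-best assignment: Watson→Section 11am, Costa→Section 4pm, Lindqvist→Section 3pm = 146 points.
Swapping Lindqvist↔Costa (Lindqvist→Section 4pm 79 points, Costa→Section 11am 22 points) loses 17.
Checked against all permutations: 149 points is optimal.

Max total: 149 points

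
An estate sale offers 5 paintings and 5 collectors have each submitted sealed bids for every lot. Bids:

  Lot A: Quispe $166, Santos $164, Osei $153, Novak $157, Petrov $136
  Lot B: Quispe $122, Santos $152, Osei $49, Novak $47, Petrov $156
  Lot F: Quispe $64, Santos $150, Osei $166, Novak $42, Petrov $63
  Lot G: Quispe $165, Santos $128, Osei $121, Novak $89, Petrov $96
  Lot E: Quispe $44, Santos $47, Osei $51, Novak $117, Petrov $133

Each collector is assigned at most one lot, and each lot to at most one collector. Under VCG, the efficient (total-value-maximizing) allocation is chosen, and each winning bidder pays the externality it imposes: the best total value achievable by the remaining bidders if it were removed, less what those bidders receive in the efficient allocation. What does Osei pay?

Osei pays $21.

Efficient allocation: Quispe→Lot G ($165), Santos→Lot B ($152), Osei→Lot F ($166), Novak→Lot A ($157), Petrov→Lot E ($133); total welfare W = $773.
Osei receives Lot F at value $166, so the others get W − 166 = $607.
Without Osei: best allocation of the remaining 4 bidders over all 5 lots is Quispe→Lot G ($165), Santos→Lot F ($150), Novak→Lot A ($157), Petrov→Lot B ($156), total $628.
VCG payment = (others' best without Osei) − (others' welfare with Osei) = 628 − 607 = $21.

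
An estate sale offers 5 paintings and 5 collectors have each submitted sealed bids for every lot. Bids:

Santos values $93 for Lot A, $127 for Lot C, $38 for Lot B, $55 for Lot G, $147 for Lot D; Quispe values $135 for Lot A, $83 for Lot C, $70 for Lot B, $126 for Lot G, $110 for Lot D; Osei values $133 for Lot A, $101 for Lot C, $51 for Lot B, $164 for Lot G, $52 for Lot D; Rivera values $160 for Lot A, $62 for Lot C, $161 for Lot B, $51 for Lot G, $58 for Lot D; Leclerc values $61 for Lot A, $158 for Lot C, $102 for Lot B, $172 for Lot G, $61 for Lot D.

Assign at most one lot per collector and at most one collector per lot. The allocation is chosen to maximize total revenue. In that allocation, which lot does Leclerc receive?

Optimal: Santos→Lot D ($147), Quispe→Lot A ($135), Osei→Lot G ($164), Rivera→Lot B ($161), Leclerc→Lot C ($158) — total 147+135+164+161+158 = $765.
Column-greedy (each lot in turn goes to its best remaining collector) gives $699, worse by 66.
Leclerc's own top lot is Lot G ($172), but forcing Leclerc→Lot G and reassigning the rest optimally gives only $716 — worse by 49.

Leclerc receives Lot C.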